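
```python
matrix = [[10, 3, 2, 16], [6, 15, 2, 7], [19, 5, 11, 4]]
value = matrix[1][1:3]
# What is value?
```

matrix[1] = [6, 15, 2, 7]. matrix[1] has length 4. The slice matrix[1][1:3] selects indices [1, 2] (1->15, 2->2), giving [15, 2].

[15, 2]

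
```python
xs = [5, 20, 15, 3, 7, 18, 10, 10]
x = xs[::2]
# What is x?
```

xs has length 8. The slice xs[::2] selects indices [0, 2, 4, 6] (0->5, 2->15, 4->7, 6->10), giving [5, 15, 7, 10].

[5, 15, 7, 10]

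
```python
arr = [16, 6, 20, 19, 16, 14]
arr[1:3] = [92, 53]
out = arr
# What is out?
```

arr starts as [16, 6, 20, 19, 16, 14] (length 6). The slice arr[1:3] covers indices [1, 2] with values [6, 20]. Replacing that slice with [92, 53] (same length) produces [16, 92, 53, 19, 16, 14].

[16, 92, 53, 19, 16, 14]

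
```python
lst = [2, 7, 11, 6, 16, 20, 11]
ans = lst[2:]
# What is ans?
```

lst has length 7. The slice lst[2:] selects indices [2, 3, 4, 5, 6] (2->11, 3->6, 4->16, 5->20, 6->11), giving [11, 6, 16, 20, 11].

[11, 6, 16, 20, 11]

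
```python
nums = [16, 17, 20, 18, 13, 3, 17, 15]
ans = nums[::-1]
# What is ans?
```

nums has length 8. The slice nums[::-1] selects indices [7, 6, 5, 4, 3, 2, 1, 0] (7->15, 6->17, 5->3, 4->13, 3->18, 2->20, 1->17, 0->16), giving [15, 17, 3, 13, 18, 20, 17, 16].

[15, 17, 3, 13, 18, 20, 17, 16]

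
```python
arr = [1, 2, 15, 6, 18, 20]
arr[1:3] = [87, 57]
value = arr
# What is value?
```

arr starts as [1, 2, 15, 6, 18, 20] (length 6). The slice arr[1:3] covers indices [1, 2] with values [2, 15]. Replacing that slice with [87, 57] (same length) produces [1, 87, 57, 6, 18, 20].

[1, 87, 57, 6, 18, 20]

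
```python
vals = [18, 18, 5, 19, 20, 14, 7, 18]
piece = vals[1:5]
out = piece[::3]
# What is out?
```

vals has length 8. The slice vals[1:5] selects indices [1, 2, 3, 4] (1->18, 2->5, 3->19, 4->20), giving [18, 5, 19, 20]. So piece = [18, 5, 19, 20]. piece has length 4. The slice piece[::3] selects indices [0, 3] (0->18, 3->20), giving [18, 20].

[18, 20]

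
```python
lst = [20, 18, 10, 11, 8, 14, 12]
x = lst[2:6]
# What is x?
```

lst has length 7. The slice lst[2:6] selects indices [2, 3, 4, 5] (2->10, 3->11, 4->8, 5->14), giving [10, 11, 8, 14].

[10, 11, 8, 14]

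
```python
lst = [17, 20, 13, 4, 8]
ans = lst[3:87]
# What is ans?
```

lst has length 5. The slice lst[3:87] selects indices [3, 4] (3->4, 4->8), giving [4, 8].

[4, 8]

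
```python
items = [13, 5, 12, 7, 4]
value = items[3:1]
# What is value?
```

items has length 5. The slice items[3:1] resolves to an empty index range, so the result is [].

[]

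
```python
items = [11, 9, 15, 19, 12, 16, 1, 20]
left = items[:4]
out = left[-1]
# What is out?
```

items has length 8. The slice items[:4] selects indices [0, 1, 2, 3] (0->11, 1->9, 2->15, 3->19), giving [11, 9, 15, 19]. So left = [11, 9, 15, 19]. Then left[-1] = 19.

19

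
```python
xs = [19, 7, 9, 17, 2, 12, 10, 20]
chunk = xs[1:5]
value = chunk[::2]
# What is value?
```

xs has length 8. The slice xs[1:5] selects indices [1, 2, 3, 4] (1->7, 2->9, 3->17, 4->2), giving [7, 9, 17, 2]. So chunk = [7, 9, 17, 2]. chunk has length 4. The slice chunk[::2] selects indices [0, 2] (0->7, 2->17), giving [7, 17].

[7, 17]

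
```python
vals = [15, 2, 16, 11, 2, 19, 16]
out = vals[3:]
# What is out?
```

vals has length 7. The slice vals[3:] selects indices [3, 4, 5, 6] (3->11, 4->2, 5->19, 6->16), giving [11, 2, 19, 16].

[11, 2, 19, 16]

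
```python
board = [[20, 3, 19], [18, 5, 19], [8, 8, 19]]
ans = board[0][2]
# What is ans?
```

board[0] = [20, 3, 19]. Taking column 2 of that row yields 19.

19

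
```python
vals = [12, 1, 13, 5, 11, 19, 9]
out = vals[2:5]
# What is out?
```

vals has length 7. The slice vals[2:5] selects indices [2, 3, 4] (2->13, 3->5, 4->11), giving [13, 5, 11].

[13, 5, 11]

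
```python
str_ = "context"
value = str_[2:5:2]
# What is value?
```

str_ has length 7. The slice str_[2:5:2] selects indices [2, 4] (2->'n', 4->'e'), giving 'ne'.

'ne'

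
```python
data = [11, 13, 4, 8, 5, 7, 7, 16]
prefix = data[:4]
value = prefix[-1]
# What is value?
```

data has length 8. The slice data[:4] selects indices [0, 1, 2, 3] (0->11, 1->13, 2->4, 3->8), giving [11, 13, 4, 8]. So prefix = [11, 13, 4, 8]. Then prefix[-1] = 8.

8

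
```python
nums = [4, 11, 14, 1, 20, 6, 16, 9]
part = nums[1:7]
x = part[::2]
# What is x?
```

nums has length 8. The slice nums[1:7] selects indices [1, 2, 3, 4, 5, 6] (1->11, 2->14, 3->1, 4->20, 5->6, 6->16), giving [11, 14, 1, 20, 6, 16]. So part = [11, 14, 1, 20, 6, 16]. part has length 6. The slice part[::2] selects indices [0, 2, 4] (0->11, 2->1, 4->6), giving [11, 1, 6].

[11, 1, 6]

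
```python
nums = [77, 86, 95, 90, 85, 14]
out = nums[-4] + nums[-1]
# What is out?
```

nums has length 6. Negative index -4 maps to positive index 6 + (-4) = 2. nums[2] = 95.
nums has length 6. Negative index -1 maps to positive index 6 + (-1) = 5. nums[5] = 14.
Sum: 95 + 14 = 109.

109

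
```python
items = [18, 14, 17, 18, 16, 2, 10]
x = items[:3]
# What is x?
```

items has length 7. The slice items[:3] selects indices [0, 1, 2] (0->18, 1->14, 2->17), giving [18, 14, 17].

[18, 14, 17]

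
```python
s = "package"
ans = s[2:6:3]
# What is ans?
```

s has length 7. The slice s[2:6:3] selects indices [2, 5] (2->'c', 5->'g'), giving 'cg'.

'cg'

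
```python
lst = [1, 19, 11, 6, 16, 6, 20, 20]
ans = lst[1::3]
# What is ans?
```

lst has length 8. The slice lst[1::3] selects indices [1, 4, 7] (1->19, 4->16, 7->20), giving [19, 16, 20].

[19, 16, 20]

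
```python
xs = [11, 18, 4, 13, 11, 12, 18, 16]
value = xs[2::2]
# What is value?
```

xs has length 8. The slice xs[2::2] selects indices [2, 4, 6] (2->4, 4->11, 6->18), giving [4, 11, 18].

[4, 11, 18]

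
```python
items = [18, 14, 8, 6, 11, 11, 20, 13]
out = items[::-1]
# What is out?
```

items has length 8. The slice items[::-1] selects indices [7, 6, 5, 4, 3, 2, 1, 0] (7->13, 6->20, 5->11, 4->11, 3->6, 2->8, 1->14, 0->18), giving [13, 20, 11, 11, 6, 8, 14, 18].

[13, 20, 11, 11, 6, 8, 14, 18]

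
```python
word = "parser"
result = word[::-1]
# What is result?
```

word has length 6. The slice word[::-1] selects indices [5, 4, 3, 2, 1, 0] (5->'r', 4->'e', 3->'s', 2->'r', 1->'a', 0->'p'), giving 'resrap'.

'resrap'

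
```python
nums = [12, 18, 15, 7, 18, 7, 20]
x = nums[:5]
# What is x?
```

nums has length 7. The slice nums[:5] selects indices [0, 1, 2, 3, 4] (0->12, 1->18, 2->15, 3->7, 4->18), giving [12, 18, 15, 7, 18].

[12, 18, 15, 7, 18]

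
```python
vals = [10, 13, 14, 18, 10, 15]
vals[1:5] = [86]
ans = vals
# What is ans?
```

vals starts as [10, 13, 14, 18, 10, 15] (length 6). The slice vals[1:5] covers indices [1, 2, 3, 4] with values [13, 14, 18, 10]. Replacing that slice with [86] (different length) produces [10, 86, 15].

[10, 86, 15]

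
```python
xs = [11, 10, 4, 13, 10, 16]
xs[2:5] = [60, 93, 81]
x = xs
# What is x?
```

xs starts as [11, 10, 4, 13, 10, 16] (length 6). The slice xs[2:5] covers indices [2, 3, 4] with values [4, 13, 10]. Replacing that slice with [60, 93, 81] (same length) produces [11, 10, 60, 93, 81, 16].

[11, 10, 60, 93, 81, 16]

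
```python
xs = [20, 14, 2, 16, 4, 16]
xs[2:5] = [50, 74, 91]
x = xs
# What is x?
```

xs starts as [20, 14, 2, 16, 4, 16] (length 6). The slice xs[2:5] covers indices [2, 3, 4] with values [2, 16, 4]. Replacing that slice with [50, 74, 91] (same length) produces [20, 14, 50, 74, 91, 16].

[20, 14, 50, 74, 91, 16]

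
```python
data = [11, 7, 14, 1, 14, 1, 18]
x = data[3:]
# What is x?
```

data has length 7. The slice data[3:] selects indices [3, 4, 5, 6] (3->1, 4->14, 5->1, 6->18), giving [1, 14, 1, 18].

[1, 14, 1, 18]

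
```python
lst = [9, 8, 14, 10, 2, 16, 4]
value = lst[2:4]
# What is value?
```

lst has length 7. The slice lst[2:4] selects indices [2, 3] (2->14, 3->10), giving [14, 10].

[14, 10]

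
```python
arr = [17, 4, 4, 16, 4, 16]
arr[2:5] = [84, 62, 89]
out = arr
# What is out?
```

arr starts as [17, 4, 4, 16, 4, 16] (length 6). The slice arr[2:5] covers indices [2, 3, 4] with values [4, 16, 4]. Replacing that slice with [84, 62, 89] (same length) produces [17, 4, 84, 62, 89, 16].

[17, 4, 84, 62, 89, 16]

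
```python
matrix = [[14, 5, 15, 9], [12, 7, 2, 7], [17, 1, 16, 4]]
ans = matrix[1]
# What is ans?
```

matrix has 3 rows. Row 1 is [12, 7, 2, 7].

[12, 7, 2, 7]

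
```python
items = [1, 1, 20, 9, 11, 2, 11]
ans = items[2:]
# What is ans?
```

items has length 7. The slice items[2:] selects indices [2, 3, 4, 5, 6] (2->20, 3->9, 4->11, 5->2, 6->11), giving [20, 9, 11, 2, 11].

[20, 9, 11, 2, 11]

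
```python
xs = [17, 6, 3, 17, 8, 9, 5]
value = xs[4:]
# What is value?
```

xs has length 7. The slice xs[4:] selects indices [4, 5, 6] (4->8, 5->9, 6->5), giving [8, 9, 5].

[8, 9, 5]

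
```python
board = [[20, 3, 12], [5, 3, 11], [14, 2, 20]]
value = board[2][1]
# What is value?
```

board[2] = [14, 2, 20]. Taking column 1 of that row yields 2.

2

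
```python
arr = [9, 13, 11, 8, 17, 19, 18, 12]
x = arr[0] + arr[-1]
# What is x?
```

arr has length 8. arr[0] = 9.
arr has length 8. Negative index -1 maps to positive index 8 + (-1) = 7. arr[7] = 12.
Sum: 9 + 12 = 21.

21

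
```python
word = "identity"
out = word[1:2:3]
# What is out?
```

word has length 8. The slice word[1:2:3] selects indices [1] (1->'d'), giving 'd'.

'd'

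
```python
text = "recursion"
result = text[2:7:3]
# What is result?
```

text has length 9. The slice text[2:7:3] selects indices [2, 5] (2->'c', 5->'s'), giving 'cs'.

'cs'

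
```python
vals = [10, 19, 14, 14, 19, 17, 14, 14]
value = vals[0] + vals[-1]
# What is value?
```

vals has length 8. vals[0] = 10.
vals has length 8. Negative index -1 maps to positive index 8 + (-1) = 7. vals[7] = 14.
Sum: 10 + 14 = 24.

24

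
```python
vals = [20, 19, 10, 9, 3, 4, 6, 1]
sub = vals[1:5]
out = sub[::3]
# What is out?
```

vals has length 8. The slice vals[1:5] selects indices [1, 2, 3, 4] (1->19, 2->10, 3->9, 4->3), giving [19, 10, 9, 3]. So sub = [19, 10, 9, 3]. sub has length 4. The slice sub[::3] selects indices [0, 3] (0->19, 3->3), giving [19, 3].

[19, 3]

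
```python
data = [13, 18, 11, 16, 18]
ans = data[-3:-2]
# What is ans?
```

data has length 5. The slice data[-3:-2] selects indices [2] (2->11), giving [11].

[11]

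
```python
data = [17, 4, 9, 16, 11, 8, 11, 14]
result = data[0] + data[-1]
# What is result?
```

data has length 8. data[0] = 17.
data has length 8. Negative index -1 maps to positive index 8 + (-1) = 7. data[7] = 14.
Sum: 17 + 14 = 31.

31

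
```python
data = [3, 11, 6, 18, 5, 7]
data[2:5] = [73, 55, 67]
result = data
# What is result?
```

data starts as [3, 11, 6, 18, 5, 7] (length 6). The slice data[2:5] covers indices [2, 3, 4] with values [6, 18, 5]. Replacing that slice with [73, 55, 67] (same length) produces [3, 11, 73, 55, 67, 7].

[3, 11, 73, 55, 67, 7]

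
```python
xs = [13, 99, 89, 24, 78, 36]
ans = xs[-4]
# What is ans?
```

xs has length 6. Negative index -4 maps to positive index 6 + (-4) = 2. xs[2] = 89.

89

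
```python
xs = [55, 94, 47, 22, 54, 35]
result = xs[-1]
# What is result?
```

xs has length 6. Negative index -1 maps to positive index 6 + (-1) = 5. xs[5] = 35.

35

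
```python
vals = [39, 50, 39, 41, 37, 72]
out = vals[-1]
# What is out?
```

vals has length 6. Negative index -1 maps to positive index 6 + (-1) = 5. vals[5] = 72.

72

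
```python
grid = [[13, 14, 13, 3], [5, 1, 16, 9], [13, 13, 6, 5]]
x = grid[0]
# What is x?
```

grid has 3 rows. Row 0 is [13, 14, 13, 3].

[13, 14, 13, 3]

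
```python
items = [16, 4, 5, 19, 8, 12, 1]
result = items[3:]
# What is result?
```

items has length 7. The slice items[3:] selects indices [3, 4, 5, 6] (3->19, 4->8, 5->12, 6->1), giving [19, 8, 12, 1].

[19, 8, 12, 1]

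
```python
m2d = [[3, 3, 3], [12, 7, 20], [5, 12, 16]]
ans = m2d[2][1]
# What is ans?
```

m2d[2] = [5, 12, 16]. Taking column 1 of that row yields 12.

12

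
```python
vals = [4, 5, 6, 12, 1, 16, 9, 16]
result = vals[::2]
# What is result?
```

vals has length 8. The slice vals[::2] selects indices [0, 2, 4, 6] (0->4, 2->6, 4->1, 6->9), giving [4, 6, 1, 9].

[4, 6, 1, 9]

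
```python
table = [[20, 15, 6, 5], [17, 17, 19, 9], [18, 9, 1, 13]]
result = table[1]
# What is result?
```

table has 3 rows. Row 1 is [17, 17, 19, 9].

[17, 17, 19, 9]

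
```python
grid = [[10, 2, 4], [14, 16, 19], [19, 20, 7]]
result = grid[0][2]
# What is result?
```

grid[0] = [10, 2, 4]. Taking column 2 of that row yields 4.

4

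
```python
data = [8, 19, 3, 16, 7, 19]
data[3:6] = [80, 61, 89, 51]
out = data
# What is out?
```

data starts as [8, 19, 3, 16, 7, 19] (length 6). The slice data[3:6] covers indices [3, 4, 5] with values [16, 7, 19]. Replacing that slice with [80, 61, 89, 51] (different length) produces [8, 19, 3, 80, 61, 89, 51].

[8, 19, 3, 80, 61, 89, 51]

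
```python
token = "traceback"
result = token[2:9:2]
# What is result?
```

token has length 9. The slice token[2:9:2] selects indices [2, 4, 6, 8] (2->'a', 4->'e', 6->'a', 8->'k'), giving 'aeak'.

'aeak'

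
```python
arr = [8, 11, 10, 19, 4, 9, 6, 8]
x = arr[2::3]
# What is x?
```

arr has length 8. The slice arr[2::3] selects indices [2, 5] (2->10, 5->9), giving [10, 9].

[10, 9]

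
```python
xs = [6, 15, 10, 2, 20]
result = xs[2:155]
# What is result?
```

xs has length 5. The slice xs[2:155] selects indices [2, 3, 4] (2->10, 3->2, 4->20), giving [10, 2, 20].

[10, 2, 20]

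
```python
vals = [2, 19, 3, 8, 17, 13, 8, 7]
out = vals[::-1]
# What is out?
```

vals has length 8. The slice vals[::-1] selects indices [7, 6, 5, 4, 3, 2, 1, 0] (7->7, 6->8, 5->13, 4->17, 3->8, 2->3, 1->19, 0->2), giving [7, 8, 13, 17, 8, 3, 19, 2].

[7, 8, 13, 17, 8, 3, 19, 2]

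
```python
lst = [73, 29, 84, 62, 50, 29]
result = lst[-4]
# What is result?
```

lst has length 6. Negative index -4 maps to positive index 6 + (-4) = 2. lst[2] = 84.

84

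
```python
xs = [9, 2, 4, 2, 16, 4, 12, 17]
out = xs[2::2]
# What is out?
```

xs has length 8. The slice xs[2::2] selects indices [2, 4, 6] (2->4, 4->16, 6->12), giving [4, 16, 12].

[4, 16, 12]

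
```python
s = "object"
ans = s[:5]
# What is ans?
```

s has length 6. The slice s[:5] selects indices [0, 1, 2, 3, 4] (0->'o', 1->'b', 2->'j', 3->'e', 4->'c'), giving 'objec'.

'objec'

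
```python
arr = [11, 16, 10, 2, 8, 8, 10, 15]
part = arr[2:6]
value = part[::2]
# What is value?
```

arr has length 8. The slice arr[2:6] selects indices [2, 3, 4, 5] (2->10, 3->2, 4->8, 5->8), giving [10, 2, 8, 8]. So part = [10, 2, 8, 8]. part has length 4. The slice part[::2] selects indices [0, 2] (0->10, 2->8), giving [10, 8].

[10, 8]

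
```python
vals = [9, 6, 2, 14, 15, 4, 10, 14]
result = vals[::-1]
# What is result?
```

vals has length 8. The slice vals[::-1] selects indices [7, 6, 5, 4, 3, 2, 1, 0] (7->14, 6->10, 5->4, 4->15, 3->14, 2->2, 1->6, 0->9), giving [14, 10, 4, 15, 14, 2, 6, 9].

[14, 10, 4, 15, 14, 2, 6, 9]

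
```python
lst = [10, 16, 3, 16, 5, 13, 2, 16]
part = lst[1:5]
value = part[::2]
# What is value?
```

lst has length 8. The slice lst[1:5] selects indices [1, 2, 3, 4] (1->16, 2->3, 3->16, 4->5), giving [16, 3, 16, 5]. So part = [16, 3, 16, 5]. part has length 4. The slice part[::2] selects indices [0, 2] (0->16, 2->16), giving [16, 16].

[16, 16]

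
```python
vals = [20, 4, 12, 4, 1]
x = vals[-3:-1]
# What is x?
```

vals has length 5. The slice vals[-3:-1] selects indices [2, 3] (2->12, 3->4), giving [12, 4].

[12, 4]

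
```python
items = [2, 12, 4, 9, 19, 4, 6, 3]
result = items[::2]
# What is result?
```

items has length 8. The slice items[::2] selects indices [0, 2, 4, 6] (0->2, 2->4, 4->19, 6->6), giving [2, 4, 19, 6].

[2, 4, 19, 6]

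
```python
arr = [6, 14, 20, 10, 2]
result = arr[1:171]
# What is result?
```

arr has length 5. The slice arr[1:171] selects indices [1, 2, 3, 4] (1->14, 2->20, 3->10, 4->2), giving [14, 20, 10, 2].

[14, 20, 10, 2]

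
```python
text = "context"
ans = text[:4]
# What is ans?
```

text has length 7. The slice text[:4] selects indices [0, 1, 2, 3] (0->'c', 1->'o', 2->'n', 3->'t'), giving 'cont'.

'cont'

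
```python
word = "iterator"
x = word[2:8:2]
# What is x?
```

word has length 8. The slice word[2:8:2] selects indices [2, 4, 6] (2->'e', 4->'a', 6->'o'), giving 'eao'.

'eao'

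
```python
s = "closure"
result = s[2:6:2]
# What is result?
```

s has length 7. The slice s[2:6:2] selects indices [2, 4] (2->'o', 4->'u'), giving 'ou'.

'ou'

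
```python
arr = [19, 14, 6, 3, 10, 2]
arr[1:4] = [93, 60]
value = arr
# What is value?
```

arr starts as [19, 14, 6, 3, 10, 2] (length 6). The slice arr[1:4] covers indices [1, 2, 3] with values [14, 6, 3]. Replacing that slice with [93, 60] (different length) produces [19, 93, 60, 10, 2].

[19, 93, 60, 10, 2]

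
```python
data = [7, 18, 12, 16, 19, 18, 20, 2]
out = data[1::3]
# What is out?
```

data has length 8. The slice data[1::3] selects indices [1, 4, 7] (1->18, 4->19, 7->2), giving [18, 19, 2].

[18, 19, 2]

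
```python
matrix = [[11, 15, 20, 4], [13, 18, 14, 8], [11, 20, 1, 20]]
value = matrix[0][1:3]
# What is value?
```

matrix[0] = [11, 15, 20, 4]. matrix[0] has length 4. The slice matrix[0][1:3] selects indices [1, 2] (1->15, 2->20), giving [15, 20].

[15, 20]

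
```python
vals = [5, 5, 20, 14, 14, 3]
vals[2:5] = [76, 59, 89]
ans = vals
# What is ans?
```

vals starts as [5, 5, 20, 14, 14, 3] (length 6). The slice vals[2:5] covers indices [2, 3, 4] with values [20, 14, 14]. Replacing that slice with [76, 59, 89] (same length) produces [5, 5, 76, 59, 89, 3].

[5, 5, 76, 59, 89, 3]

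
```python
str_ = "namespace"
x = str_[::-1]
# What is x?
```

str_ has length 9. The slice str_[::-1] selects indices [8, 7, 6, 5, 4, 3, 2, 1, 0] (8->'e', 7->'c', 6->'a', 5->'p', 4->'s', 3->'e', 2->'m', 1->'a', 0->'n'), giving 'ecapseman'.

'ecapseman'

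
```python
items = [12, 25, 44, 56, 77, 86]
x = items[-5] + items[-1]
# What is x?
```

items has length 6. Negative index -5 maps to positive index 6 + (-5) = 1. items[1] = 25.
items has length 6. Negative index -1 maps to positive index 6 + (-1) = 5. items[5] = 86.
Sum: 25 + 86 = 111.

111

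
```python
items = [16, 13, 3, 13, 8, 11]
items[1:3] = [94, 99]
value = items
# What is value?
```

items starts as [16, 13, 3, 13, 8, 11] (length 6). The slice items[1:3] covers indices [1, 2] with values [13, 3]. Replacing that slice with [94, 99] (same length) produces [16, 94, 99, 13, 8, 11].

[16, 94, 99, 13, 8, 11]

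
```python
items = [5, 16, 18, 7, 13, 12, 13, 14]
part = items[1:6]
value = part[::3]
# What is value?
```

items has length 8. The slice items[1:6] selects indices [1, 2, 3, 4, 5] (1->16, 2->18, 3->7, 4->13, 5->12), giving [16, 18, 7, 13, 12]. So part = [16, 18, 7, 13, 12]. part has length 5. The slice part[::3] selects indices [0, 3] (0->16, 3->13), giving [16, 13].

[16, 13]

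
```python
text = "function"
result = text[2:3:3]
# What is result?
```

text has length 8. The slice text[2:3:3] selects indices [2] (2->'n'), giving 'n'.

'n'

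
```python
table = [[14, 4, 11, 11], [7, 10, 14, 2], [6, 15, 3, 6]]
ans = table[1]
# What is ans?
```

table has 3 rows. Row 1 is [7, 10, 14, 2].

[7, 10, 14, 2]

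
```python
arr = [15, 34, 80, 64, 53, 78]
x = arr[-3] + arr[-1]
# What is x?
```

arr has length 6. Negative index -3 maps to positive index 6 + (-3) = 3. arr[3] = 64.
arr has length 6. Negative index -1 maps to positive index 6 + (-1) = 5. arr[5] = 78.
Sum: 64 + 78 = 142.

142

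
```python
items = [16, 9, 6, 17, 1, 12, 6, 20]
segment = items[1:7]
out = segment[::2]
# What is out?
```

items has length 8. The slice items[1:7] selects indices [1, 2, 3, 4, 5, 6] (1->9, 2->6, 3->17, 4->1, 5->12, 6->6), giving [9, 6, 17, 1, 12, 6]. So segment = [9, 6, 17, 1, 12, 6]. segment has length 6. The slice segment[::2] selects indices [0, 2, 4] (0->9, 2->17, 4->12), giving [9, 17, 12].

[9, 17, 12]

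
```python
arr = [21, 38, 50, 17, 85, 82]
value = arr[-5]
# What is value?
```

arr has length 6. Negative index -5 maps to positive index 6 + (-5) = 1. arr[1] = 38.

38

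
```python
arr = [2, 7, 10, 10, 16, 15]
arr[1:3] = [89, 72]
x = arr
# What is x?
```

arr starts as [2, 7, 10, 10, 16, 15] (length 6). The slice arr[1:3] covers indices [1, 2] with values [7, 10]. Replacing that slice with [89, 72] (same length) produces [2, 89, 72, 10, 16, 15].

[2, 89, 72, 10, 16, 15]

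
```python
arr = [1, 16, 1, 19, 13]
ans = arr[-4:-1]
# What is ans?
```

arr has length 5. The slice arr[-4:-1] selects indices [1, 2, 3] (1->16, 2->1, 3->19), giving [16, 1, 19].

[16, 1, 19]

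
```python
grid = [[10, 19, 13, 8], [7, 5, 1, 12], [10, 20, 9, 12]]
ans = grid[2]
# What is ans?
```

grid has 3 rows. Row 2 is [10, 20, 9, 12].

[10, 20, 9, 12]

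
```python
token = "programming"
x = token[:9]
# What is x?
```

token has length 11. The slice token[:9] selects indices [0, 1, 2, 3, 4, 5, 6, 7, 8] (0->'p', 1->'r', 2->'o', 3->'g', 4->'r', 5->'a', 6->'m', 7->'m', 8->'i'), giving 'programmi'.

'programmi'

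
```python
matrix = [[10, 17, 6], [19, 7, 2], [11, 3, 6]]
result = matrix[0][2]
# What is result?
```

matrix[0] = [10, 17, 6]. Taking column 2 of that row yields 6.

6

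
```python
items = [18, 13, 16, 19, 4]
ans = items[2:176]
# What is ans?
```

items has length 5. The slice items[2:176] selects indices [2, 3, 4] (2->16, 3->19, 4->4), giving [16, 19, 4].

[16, 19, 4]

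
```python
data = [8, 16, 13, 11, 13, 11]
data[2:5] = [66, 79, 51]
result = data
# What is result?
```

data starts as [8, 16, 13, 11, 13, 11] (length 6). The slice data[2:5] covers indices [2, 3, 4] with values [13, 11, 13]. Replacing that slice with [66, 79, 51] (same length) produces [8, 16, 66, 79, 51, 11].

[8, 16, 66, 79, 51, 11]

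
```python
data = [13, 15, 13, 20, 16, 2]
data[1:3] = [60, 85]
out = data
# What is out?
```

data starts as [13, 15, 13, 20, 16, 2] (length 6). The slice data[1:3] covers indices [1, 2] with values [15, 13]. Replacing that slice with [60, 85] (same length) produces [13, 60, 85, 20, 16, 2].

[13, 60, 85, 20, 16, 2]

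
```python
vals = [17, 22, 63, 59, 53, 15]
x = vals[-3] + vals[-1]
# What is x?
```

vals has length 6. Negative index -3 maps to positive index 6 + (-3) = 3. vals[3] = 59.
vals has length 6. Negative index -1 maps to positive index 6 + (-1) = 5. vals[5] = 15.
Sum: 59 + 15 = 74.

74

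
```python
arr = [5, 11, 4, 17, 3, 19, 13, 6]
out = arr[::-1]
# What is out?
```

arr has length 8. The slice arr[::-1] selects indices [7, 6, 5, 4, 3, 2, 1, 0] (7->6, 6->13, 5->19, 4->3, 3->17, 2->4, 1->11, 0->5), giving [6, 13, 19, 3, 17, 4, 11, 5].

[6, 13, 19, 3, 17, 4, 11, 5]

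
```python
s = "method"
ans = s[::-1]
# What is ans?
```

s has length 6. The slice s[::-1] selects indices [5, 4, 3, 2, 1, 0] (5->'d', 4->'o', 3->'h', 2->'t', 1->'e', 0->'m'), giving 'dohtem'.

'dohtem'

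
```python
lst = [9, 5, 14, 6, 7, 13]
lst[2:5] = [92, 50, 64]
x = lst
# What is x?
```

lst starts as [9, 5, 14, 6, 7, 13] (length 6). The slice lst[2:5] covers indices [2, 3, 4] with values [14, 6, 7]. Replacing that slice with [92, 50, 64] (same length) produces [9, 5, 92, 50, 64, 13].

[9, 5, 92, 50, 64, 13]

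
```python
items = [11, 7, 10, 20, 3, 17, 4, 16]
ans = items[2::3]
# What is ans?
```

items has length 8. The slice items[2::3] selects indices [2, 5] (2->10, 5->17), giving [10, 17].

[10, 17]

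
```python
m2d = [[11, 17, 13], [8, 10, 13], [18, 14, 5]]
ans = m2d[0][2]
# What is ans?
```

m2d[0] = [11, 17, 13]. Taking column 2 of that row yields 13.

13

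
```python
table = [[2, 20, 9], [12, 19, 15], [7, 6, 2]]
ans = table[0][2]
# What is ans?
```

table[0] = [2, 20, 9]. Taking column 2 of that row yields 9.

9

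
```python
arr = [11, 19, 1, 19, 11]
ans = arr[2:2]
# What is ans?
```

arr has length 5. The slice arr[2:2] resolves to an empty index range, so the result is [].

[]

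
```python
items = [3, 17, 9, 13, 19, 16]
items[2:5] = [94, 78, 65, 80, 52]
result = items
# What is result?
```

items starts as [3, 17, 9, 13, 19, 16] (length 6). The slice items[2:5] covers indices [2, 3, 4] with values [9, 13, 19]. Replacing that slice with [94, 78, 65, 80, 52] (different length) produces [3, 17, 94, 78, 65, 80, 52, 16].

[3, 17, 94, 78, 65, 80, 52, 16]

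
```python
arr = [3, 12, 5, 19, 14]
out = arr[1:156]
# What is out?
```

arr has length 5. The slice arr[1:156] selects indices [1, 2, 3, 4] (1->12, 2->5, 3->19, 4->14), giving [12, 5, 19, 14].

[12, 5, 19, 14]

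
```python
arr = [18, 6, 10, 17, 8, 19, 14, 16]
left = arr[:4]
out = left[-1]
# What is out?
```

arr has length 8. The slice arr[:4] selects indices [0, 1, 2, 3] (0->18, 1->6, 2->10, 3->17), giving [18, 6, 10, 17]. So left = [18, 6, 10, 17]. Then left[-1] = 17.

17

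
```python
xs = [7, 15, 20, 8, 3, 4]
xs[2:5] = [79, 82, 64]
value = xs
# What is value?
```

xs starts as [7, 15, 20, 8, 3, 4] (length 6). The slice xs[2:5] covers indices [2, 3, 4] with values [20, 8, 3]. Replacing that slice with [79, 82, 64] (same length) produces [7, 15, 79, 82, 64, 4].

[7, 15, 79, 82, 64, 4]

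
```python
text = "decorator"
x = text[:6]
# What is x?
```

text has length 9. The slice text[:6] selects indices [0, 1, 2, 3, 4, 5] (0->'d', 1->'e', 2->'c', 3->'o', 4->'r', 5->'a'), giving 'decora'.

'decora'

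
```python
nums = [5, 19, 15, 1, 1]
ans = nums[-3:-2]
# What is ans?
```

nums has length 5. The slice nums[-3:-2] selects indices [2] (2->15), giving [15].

[15]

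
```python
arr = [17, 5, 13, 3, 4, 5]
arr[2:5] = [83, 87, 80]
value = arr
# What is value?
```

arr starts as [17, 5, 13, 3, 4, 5] (length 6). The slice arr[2:5] covers indices [2, 3, 4] with values [13, 3, 4]. Replacing that slice with [83, 87, 80] (same length) produces [17, 5, 83, 87, 80, 5].

[17, 5, 83, 87, 80, 5]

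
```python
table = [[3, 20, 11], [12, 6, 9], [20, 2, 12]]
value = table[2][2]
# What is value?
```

table[2] = [20, 2, 12]. Taking column 2 of that row yields 12.

12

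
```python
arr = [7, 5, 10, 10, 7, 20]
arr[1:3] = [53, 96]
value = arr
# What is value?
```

arr starts as [7, 5, 10, 10, 7, 20] (length 6). The slice arr[1:3] covers indices [1, 2] with values [5, 10]. Replacing that slice with [53, 96] (same length) produces [7, 53, 96, 10, 7, 20].

[7, 53, 96, 10, 7, 20]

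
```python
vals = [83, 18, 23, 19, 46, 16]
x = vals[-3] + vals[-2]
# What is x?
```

vals has length 6. Negative index -3 maps to positive index 6 + (-3) = 3. vals[3] = 19.
vals has length 6. Negative index -2 maps to positive index 6 + (-2) = 4. vals[4] = 46.
Sum: 19 + 46 = 65.

65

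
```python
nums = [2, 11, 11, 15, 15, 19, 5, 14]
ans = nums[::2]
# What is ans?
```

nums has length 8. The slice nums[::2] selects indices [0, 2, 4, 6] (0->2, 2->11, 4->15, 6->5), giving [2, 11, 15, 5].

[2, 11, 15, 5]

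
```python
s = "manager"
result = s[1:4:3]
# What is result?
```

s has length 7. The slice s[1:4:3] selects indices [1] (1->'a'), giving 'a'.

'a'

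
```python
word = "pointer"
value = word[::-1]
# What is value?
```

word has length 7. The slice word[::-1] selects indices [6, 5, 4, 3, 2, 1, 0] (6->'r', 5->'e', 4->'t', 3->'n', 2->'i', 1->'o', 0->'p'), giving 'retniop'.

'retniop'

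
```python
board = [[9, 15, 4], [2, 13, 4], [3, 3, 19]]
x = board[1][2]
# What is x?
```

board[1] = [2, 13, 4]. Taking column 2 of that row yields 4.

4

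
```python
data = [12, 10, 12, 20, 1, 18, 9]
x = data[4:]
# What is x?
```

data has length 7. The slice data[4:] selects indices [4, 5, 6] (4->1, 5->18, 6->9), giving [1, 18, 9].

[1, 18, 9]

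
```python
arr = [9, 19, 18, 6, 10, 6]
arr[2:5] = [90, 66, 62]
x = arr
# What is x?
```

arr starts as [9, 19, 18, 6, 10, 6] (length 6). The slice arr[2:5] covers indices [2, 3, 4] with values [18, 6, 10]. Replacing that slice with [90, 66, 62] (same length) produces [9, 19, 90, 66, 62, 6].

[9, 19, 90, 66, 62, 6]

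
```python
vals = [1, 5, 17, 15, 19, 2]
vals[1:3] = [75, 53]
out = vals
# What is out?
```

vals starts as [1, 5, 17, 15, 19, 2] (length 6). The slice vals[1:3] covers indices [1, 2] with values [5, 17]. Replacing that slice with [75, 53] (same length) produces [1, 75, 53, 15, 19, 2].

[1, 75, 53, 15, 19, 2]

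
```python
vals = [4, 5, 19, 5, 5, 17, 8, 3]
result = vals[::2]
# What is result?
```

vals has length 8. The slice vals[::2] selects indices [0, 2, 4, 6] (0->4, 2->19, 4->5, 6->8), giving [4, 19, 5, 8].

[4, 19, 5, 8]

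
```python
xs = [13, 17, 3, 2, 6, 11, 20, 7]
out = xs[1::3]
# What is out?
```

xs has length 8. The slice xs[1::3] selects indices [1, 4, 7] (1->17, 4->6, 7->7), giving [17, 6, 7].

[17, 6, 7]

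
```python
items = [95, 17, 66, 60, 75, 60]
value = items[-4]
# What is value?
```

items has length 6. Negative index -4 maps to positive index 6 + (-4) = 2. items[2] = 66.

66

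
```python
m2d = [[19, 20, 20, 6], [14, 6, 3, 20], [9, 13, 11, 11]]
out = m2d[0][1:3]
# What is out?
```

m2d[0] = [19, 20, 20, 6]. m2d[0] has length 4. The slice m2d[0][1:3] selects indices [1, 2] (1->20, 2->20), giving [20, 20].

[20, 20]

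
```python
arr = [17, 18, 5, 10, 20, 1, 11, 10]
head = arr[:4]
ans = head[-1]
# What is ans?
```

arr has length 8. The slice arr[:4] selects indices [0, 1, 2, 3] (0->17, 1->18, 2->5, 3->10), giving [17, 18, 5, 10]. So head = [17, 18, 5, 10]. Then head[-1] = 10.

10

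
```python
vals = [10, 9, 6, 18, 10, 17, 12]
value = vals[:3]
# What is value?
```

vals has length 7. The slice vals[:3] selects indices [0, 1, 2] (0->10, 1->9, 2->6), giving [10, 9, 6].

[10, 9, 6]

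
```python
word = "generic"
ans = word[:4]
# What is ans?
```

word has length 7. The slice word[:4] selects indices [0, 1, 2, 3] (0->'g', 1->'e', 2->'n', 3->'e'), giving 'gene'.

'gene'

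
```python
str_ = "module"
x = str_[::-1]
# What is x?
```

str_ has length 6. The slice str_[::-1] selects indices [5, 4, 3, 2, 1, 0] (5->'e', 4->'l', 3->'u', 2->'d', 1->'o', 0->'m'), giving 'eludom'.

'eludom'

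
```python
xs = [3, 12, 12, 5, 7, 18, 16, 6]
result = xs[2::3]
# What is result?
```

xs has length 8. The slice xs[2::3] selects indices [2, 5] (2->12, 5->18), giving [12, 18].

[12, 18]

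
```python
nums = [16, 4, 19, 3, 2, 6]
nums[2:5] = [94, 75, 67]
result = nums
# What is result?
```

nums starts as [16, 4, 19, 3, 2, 6] (length 6). The slice nums[2:5] covers indices [2, 3, 4] with values [19, 3, 2]. Replacing that slice with [94, 75, 67] (same length) produces [16, 4, 94, 75, 67, 6].

[16, 4, 94, 75, 67, 6]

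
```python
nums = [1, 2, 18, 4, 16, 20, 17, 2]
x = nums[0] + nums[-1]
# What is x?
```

nums has length 8. nums[0] = 1.
nums has length 8. Negative index -1 maps to positive index 8 + (-1) = 7. nums[7] = 2.
Sum: 1 + 2 = 3.

3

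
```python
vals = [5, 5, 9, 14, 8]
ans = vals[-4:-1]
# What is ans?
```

vals has length 5. The slice vals[-4:-1] selects indices [1, 2, 3] (1->5, 2->9, 3->14), giving [5, 9, 14].

[5, 9, 14]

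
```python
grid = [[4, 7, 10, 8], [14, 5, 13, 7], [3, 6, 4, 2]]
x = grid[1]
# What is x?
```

grid has 3 rows. Row 1 is [14, 5, 13, 7].

[14, 5, 13, 7]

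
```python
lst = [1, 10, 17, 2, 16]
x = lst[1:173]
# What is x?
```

lst has length 5. The slice lst[1:173] selects indices [1, 2, 3, 4] (1->10, 2->17, 3->2, 4->16), giving [10, 17, 2, 16].

[10, 17, 2, 16]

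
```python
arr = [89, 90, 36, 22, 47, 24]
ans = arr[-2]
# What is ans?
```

arr has length 6. Negative index -2 maps to positive index 6 + (-2) = 4. arr[4] = 47.

47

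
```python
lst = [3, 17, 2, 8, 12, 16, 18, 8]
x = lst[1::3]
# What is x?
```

lst has length 8. The slice lst[1::3] selects indices [1, 4, 7] (1->17, 4->12, 7->8), giving [17, 12, 8].

[17, 12, 8]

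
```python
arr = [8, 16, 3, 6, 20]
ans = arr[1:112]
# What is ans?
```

arr has length 5. The slice arr[1:112] selects indices [1, 2, 3, 4] (1->16, 2->3, 3->6, 4->20), giving [16, 3, 6, 20].

[16, 3, 6, 20]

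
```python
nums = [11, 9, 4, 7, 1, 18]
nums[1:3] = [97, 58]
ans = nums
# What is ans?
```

nums starts as [11, 9, 4, 7, 1, 18] (length 6). The slice nums[1:3] covers indices [1, 2] with values [9, 4]. Replacing that slice with [97, 58] (same length) produces [11, 97, 58, 7, 1, 18].

[11, 97, 58, 7, 1, 18]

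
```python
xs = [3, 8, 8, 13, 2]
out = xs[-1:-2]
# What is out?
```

xs has length 5. The slice xs[-1:-2] resolves to an empty index range, so the result is [].

[]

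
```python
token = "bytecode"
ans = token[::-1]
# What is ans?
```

token has length 8. The slice token[::-1] selects indices [7, 6, 5, 4, 3, 2, 1, 0] (7->'e', 6->'d', 5->'o', 4->'c', 3->'e', 2->'t', 1->'y', 0->'b'), giving 'edocetyb'.

'edocetyb'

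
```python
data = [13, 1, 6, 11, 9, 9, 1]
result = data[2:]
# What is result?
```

data has length 7. The slice data[2:] selects indices [2, 3, 4, 5, 6] (2->6, 3->11, 4->9, 5->9, 6->1), giving [6, 11, 9, 9, 1].

[6, 11, 9, 9, 1]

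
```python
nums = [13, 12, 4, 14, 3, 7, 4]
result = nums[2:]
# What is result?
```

nums has length 7. The slice nums[2:] selects indices [2, 3, 4, 5, 6] (2->4, 3->14, 4->3, 5->7, 6->4), giving [4, 14, 3, 7, 4].

[4, 14, 3, 7, 4]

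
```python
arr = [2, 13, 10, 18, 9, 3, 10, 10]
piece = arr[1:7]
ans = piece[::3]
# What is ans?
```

arr has length 8. The slice arr[1:7] selects indices [1, 2, 3, 4, 5, 6] (1->13, 2->10, 3->18, 4->9, 5->3, 6->10), giving [13, 10, 18, 9, 3, 10]. So piece = [13, 10, 18, 9, 3, 10]. piece has length 6. The slice piece[::3] selects indices [0, 3] (0->13, 3->9), giving [13, 9].

[13, 9]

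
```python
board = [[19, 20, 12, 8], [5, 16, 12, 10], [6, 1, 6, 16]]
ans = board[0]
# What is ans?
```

board has 3 rows. Row 0 is [19, 20, 12, 8].

[19, 20, 12, 8]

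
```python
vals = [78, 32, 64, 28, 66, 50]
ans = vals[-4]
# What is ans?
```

vals has length 6. Negative index -4 maps to positive index 6 + (-4) = 2. vals[2] = 64.

64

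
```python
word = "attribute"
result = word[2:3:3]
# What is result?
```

word has length 9. The slice word[2:3:3] selects indices [2] (2->'t'), giving 't'.

't'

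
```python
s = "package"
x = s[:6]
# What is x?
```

s has length 7. The slice s[:6] selects indices [0, 1, 2, 3, 4, 5] (0->'p', 1->'a', 2->'c', 3->'k', 4->'a', 5->'g'), giving 'packag'.

'packag'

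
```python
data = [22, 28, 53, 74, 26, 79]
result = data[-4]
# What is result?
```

data has length 6. Negative index -4 maps to positive index 6 + (-4) = 2. data[2] = 53.

53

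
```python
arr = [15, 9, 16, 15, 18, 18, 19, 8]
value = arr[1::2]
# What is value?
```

arr has length 8. The slice arr[1::2] selects indices [1, 3, 5, 7] (1->9, 3->15, 5->18, 7->8), giving [9, 15, 18, 8].

[9, 15, 18, 8]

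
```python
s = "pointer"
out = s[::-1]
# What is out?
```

s has length 7. The slice s[::-1] selects indices [6, 5, 4, 3, 2, 1, 0] (6->'r', 5->'e', 4->'t', 3->'n', 2->'i', 1->'o', 0->'p'), giving 'retniop'.

'retniop'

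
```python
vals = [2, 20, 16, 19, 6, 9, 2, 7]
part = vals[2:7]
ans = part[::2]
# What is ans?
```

vals has length 8. The slice vals[2:7] selects indices [2, 3, 4, 5, 6] (2->16, 3->19, 4->6, 5->9, 6->2), giving [16, 19, 6, 9, 2]. So part = [16, 19, 6, 9, 2]. part has length 5. The slice part[::2] selects indices [0, 2, 4] (0->16, 2->6, 4->2), giving [16, 6, 2].

[16, 6, 2]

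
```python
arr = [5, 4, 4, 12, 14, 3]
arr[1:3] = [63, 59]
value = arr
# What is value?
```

arr starts as [5, 4, 4, 12, 14, 3] (length 6). The slice arr[1:3] covers indices [1, 2] with values [4, 4]. Replacing that slice with [63, 59] (same length) produces [5, 63, 59, 12, 14, 3].

[5, 63, 59, 12, 14, 3]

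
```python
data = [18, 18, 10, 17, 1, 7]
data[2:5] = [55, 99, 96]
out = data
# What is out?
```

data starts as [18, 18, 10, 17, 1, 7] (length 6). The slice data[2:5] covers indices [2, 3, 4] with values [10, 17, 1]. Replacing that slice with [55, 99, 96] (same length) produces [18, 18, 55, 99, 96, 7].

[18, 18, 55, 99, 96, 7]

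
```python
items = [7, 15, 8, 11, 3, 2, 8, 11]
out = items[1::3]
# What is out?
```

items has length 8. The slice items[1::3] selects indices [1, 4, 7] (1->15, 4->3, 7->11), giving [15, 3, 11].

[15, 3, 11]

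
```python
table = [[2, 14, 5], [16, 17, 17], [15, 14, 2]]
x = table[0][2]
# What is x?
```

table[0] = [2, 14, 5]. Taking column 2 of that row yields 5.

5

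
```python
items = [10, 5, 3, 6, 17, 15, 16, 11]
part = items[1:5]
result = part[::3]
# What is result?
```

items has length 8. The slice items[1:5] selects indices [1, 2, 3, 4] (1->5, 2->3, 3->6, 4->17), giving [5, 3, 6, 17]. So part = [5, 3, 6, 17]. part has length 4. The slice part[::3] selects indices [0, 3] (0->5, 3->17), giving [5, 17].

[5, 17]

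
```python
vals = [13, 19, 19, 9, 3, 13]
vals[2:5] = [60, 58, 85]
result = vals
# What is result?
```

vals starts as [13, 19, 19, 9, 3, 13] (length 6). The slice vals[2:5] covers indices [2, 3, 4] with values [19, 9, 3]. Replacing that slice with [60, 58, 85] (same length) produces [13, 19, 60, 58, 85, 13].

[13, 19, 60, 58, 85, 13]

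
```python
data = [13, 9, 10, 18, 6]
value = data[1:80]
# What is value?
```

data has length 5. The slice data[1:80] selects indices [1, 2, 3, 4] (1->9, 2->10, 3->18, 4->6), giving [9, 10, 18, 6].

[9, 10, 18, 6]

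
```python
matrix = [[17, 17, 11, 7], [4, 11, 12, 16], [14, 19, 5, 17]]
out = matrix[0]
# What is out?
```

matrix has 3 rows. Row 0 is [17, 17, 11, 7].

[17, 17, 11, 7]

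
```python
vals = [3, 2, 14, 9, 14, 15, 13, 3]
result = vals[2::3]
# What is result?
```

vals has length 8. The slice vals[2::3] selects indices [2, 5] (2->14, 5->15), giving [14, 15].

[14, 15]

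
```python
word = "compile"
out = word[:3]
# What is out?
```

word has length 7. The slice word[:3] selects indices [0, 1, 2] (0->'c', 1->'o', 2->'m'), giving 'com'.

'com'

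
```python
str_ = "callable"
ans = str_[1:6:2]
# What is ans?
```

str_ has length 8. The slice str_[1:6:2] selects indices [1, 3, 5] (1->'a', 3->'l', 5->'b'), giving 'alb'.

'alb'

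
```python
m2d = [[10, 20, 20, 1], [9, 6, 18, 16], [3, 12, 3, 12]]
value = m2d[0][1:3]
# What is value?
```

m2d[0] = [10, 20, 20, 1]. m2d[0] has length 4. The slice m2d[0][1:3] selects indices [1, 2] (1->20, 2->20), giving [20, 20].

[20, 20]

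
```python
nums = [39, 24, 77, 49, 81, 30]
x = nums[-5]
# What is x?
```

nums has length 6. Negative index -5 maps to positive index 6 + (-5) = 1. nums[1] = 24.

24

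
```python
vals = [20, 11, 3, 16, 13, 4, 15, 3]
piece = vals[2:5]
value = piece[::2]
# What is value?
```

vals has length 8. The slice vals[2:5] selects indices [2, 3, 4] (2->3, 3->16, 4->13), giving [3, 16, 13]. So piece = [3, 16, 13]. piece has length 3. The slice piece[::2] selects indices [0, 2] (0->3, 2->13), giving [3, 13].

[3, 13]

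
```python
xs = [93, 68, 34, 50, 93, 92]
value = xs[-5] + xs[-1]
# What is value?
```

xs has length 6. Negative index -5 maps to positive index 6 + (-5) = 1. xs[1] = 68.
xs has length 6. Negative index -1 maps to positive index 6 + (-1) = 5. xs[5] = 92.
Sum: 68 + 92 = 160.

160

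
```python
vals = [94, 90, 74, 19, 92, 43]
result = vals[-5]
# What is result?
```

vals has length 6. Negative index -5 maps to positive index 6 + (-5) = 1. vals[1] = 90.

90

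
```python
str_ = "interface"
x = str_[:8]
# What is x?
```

str_ has length 9. The slice str_[:8] selects indices [0, 1, 2, 3, 4, 5, 6, 7] (0->'i', 1->'n', 2->'t', 3->'e', 4->'r', 5->'f', 6->'a', 7->'c'), giving 'interfac'.

'interfac'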